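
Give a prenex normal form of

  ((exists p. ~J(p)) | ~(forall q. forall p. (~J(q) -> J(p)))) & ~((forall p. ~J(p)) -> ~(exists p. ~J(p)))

exists p. exists q. exists w. forall r. exists c. ((~J(p) | ~J(q) & ~J(w)) & ~J(r) & ~J(c))

First replace A → B with ¬A ∨ B.
  ((exists p. ~J(p)) | ~(forall q. forall p. (~~J(q) | J(p)))) & ~(~(forall p. ~J(p)) | ~(exists p. ~J(p)))
Push ¬ through the quantifiers and connectives to reach negation normal form:
  ((exists p. ~J(p)) | (exists q. exists p. (~J(q) & ~J(p)))) & (forall p. ~J(p)) & (exists p. ~J(p))
Give each quantifier a distinct variable: p↦w, p↦r, p↦c.
  ((exists p. ~J(p)) | (exists q. exists w. (~J(q) & ~J(w)))) & (forall r. ~J(r)) & (exists c. ~J(c))
Finally move all quantifiers to the prefix:
  exists p. exists q. exists w. forall r. exists c. ((~J(p) | ~J(q) & ~J(w)) & ~J(r) & ~J(c))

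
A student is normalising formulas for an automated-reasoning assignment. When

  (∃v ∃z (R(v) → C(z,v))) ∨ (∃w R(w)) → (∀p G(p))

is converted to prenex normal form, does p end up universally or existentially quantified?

Eliminate → and ↔ using ¬ and ∨.
  ¬((∃v ∃z (¬R(v) ∨ C(z,v))) ∨ (∃w R(w))) ∨ (∀p G(p))
Move each ¬ inward, flipping quantifiers it crosses:
  (∀v ∀z (R(v) ∧ ¬C(z,v))) ∧ (∀w ¬R(w)) ∨ (∀p G(p))
All bound variables are already distinct, so no renaming is needed.
Finally move all quantifiers to the prefix:
  ∀v ∀z ∀w ∀p (R(v) ∧ ¬C(z,v) ∧ ¬R(w) ∨ G(p))
The quantifier ∀p sits under an even number of negations (counting the antecedent side of each →), so it remains universal.

universal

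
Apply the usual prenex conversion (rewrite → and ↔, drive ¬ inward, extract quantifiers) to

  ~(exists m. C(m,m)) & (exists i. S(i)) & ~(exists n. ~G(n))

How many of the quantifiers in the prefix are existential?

1

Move each ¬ inward, flipping quantifiers it crosses:
  (forall m. ~C(m,m)) & (exists i. S(i)) & (forall n. G(n))
Extract every quantifier outward, since the variables are now distinct and don't occur free across branches:
  forall m. exists i. forall n. (~C(m,m) & S(i) & G(n))
The prefix is forall m exists i forall n: 2 universal, 1 existential.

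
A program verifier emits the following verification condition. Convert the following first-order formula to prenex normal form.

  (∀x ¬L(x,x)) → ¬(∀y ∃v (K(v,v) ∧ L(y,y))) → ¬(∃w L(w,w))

∃x ∀y ∃v ∀w (L(x,x) ∨ K(v,v) ∧ L(y,y) ∨ ¬L(w,w))

First replace A → B with ¬A ∨ B.
  ¬(∀x ¬L(x,x)) ∨ ¬¬(∀y ∃v (K(v,v) ∧ L(y,y))) ∨ ¬(∃w L(w,w))
Push ¬ through the quantifiers and connectives to reach negation normal form:
  (∃x L(x,x)) ∨ (∀y ∃v (K(v,v) ∧ L(y,y))) ∨ (∀w ¬L(w,w))
All bound variables are already distinct, so no renaming is needed.
Pull the quantifiers to the front (each side's bound variable is not free in the other side):
  ∃x ∀y ∃v ∀w (L(x,x) ∨ K(v,v) ∧ L(y,y) ∨ ¬L(w,w))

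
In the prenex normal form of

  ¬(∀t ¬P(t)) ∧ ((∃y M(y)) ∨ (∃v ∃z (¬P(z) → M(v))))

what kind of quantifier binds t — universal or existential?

Eliminate → and ↔ using ¬ and ∨.
  ¬(∀t ¬P(t)) ∧ ((∃y M(y)) ∨ (∃v ∃z (¬¬P(z) ∨ M(v))))
Push ¬ through the quantifiers and connectives to reach negation normal form:
  (∃t P(t)) ∧ ((∃y M(y)) ∨ (∃v ∃z (P(z) ∨ M(v))))
All bound variables are already distinct, so no renaming is needed.
Extract every quantifier outward, since the variables are now distinct and don't occur free across branches:
  ∃t ∃y ∃v ∃z (P(t) ∧ (M(y) ∨ P(z) ∨ M(v)))
The quantifier ∀t sits under an odd number of negations (counting the antecedent side of each →), so it flips to ∃t.

existential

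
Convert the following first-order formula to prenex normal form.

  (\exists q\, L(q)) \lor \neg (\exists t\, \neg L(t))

\exists q\, \forall t\, (L(q) \lor L(t))

Drive negations inward (¬∀x A ≡ ∃x ¬A, ¬∃x A ≡ ∀x ¬A, De Morgan for ∧/∨):
  (\exists q\, L(q)) \lor (\forall t\, L(t))
All bound variables are already distinct, so no renaming is needed.
Extract every quantifier outward, since the variables are now distinct and don't occur free across branches:
  \exists q\, \forall t\, (L(q) \lor L(t))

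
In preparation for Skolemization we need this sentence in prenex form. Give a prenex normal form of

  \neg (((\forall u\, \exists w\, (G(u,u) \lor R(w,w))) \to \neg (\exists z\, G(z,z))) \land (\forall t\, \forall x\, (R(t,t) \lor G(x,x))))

First replace A → B with ¬A ∨ B.
  \neg ((\neg (\forall u\, \exists w\, (G(u,u) \lor R(w,w))) \lor \neg (\exists z\, G(z,z))) \land (\forall t\, \forall x\, (R(t,t) \lor G(x,x))))
Push ¬ through the quantifiers and connectives to reach negation normal form:
  (\forall u\, \exists w\, (G(u,u) \lor R(w,w))) \land (\exists z\, G(z,z)) \lor (\exists t\, \exists x\, (\neg R(t,t) \land \neg G(x,x)))
All bound variables are already distinct, so no renaming is needed.
Extract every quantifier outward, since the variables are now distinct and don't occur free across branches:
  \forall u\, \exists w\, \exists z\, \exists t\, \exists x\, ((G(u,u) \lor R(w,w)) \land G(z,z) \lor \neg R(t,t) \land \neg G(x,x))

\forall u\, \exists w\, \exists z\, \exists t\, \exists x\, ((G(u,u) \lor R(w,w)) \land G(z,z) \lor \neg R(t,t) \land \neg G(x,x))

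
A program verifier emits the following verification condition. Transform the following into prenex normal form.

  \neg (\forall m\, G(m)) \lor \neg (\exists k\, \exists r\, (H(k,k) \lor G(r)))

\exists m\, \forall k\, \forall r\, (\neg G(m) \lor \neg H(k,k) \land \neg G(r))

Push ¬ through the quantifiers and connectives to reach negation normal form:
  (\exists m\, \neg G(m)) \lor (\forall k\, \forall r\, (\neg H(k,k) \land \neg G(r)))
All bound variables are already distinct, so no renaming is needed.
Extract every quantifier outward, since the variables are now distinct and don't occur free across branches:
  \exists m\, \forall k\, \forall r\, (\neg G(m) \lor \neg H(k,k) \land \neg G(r))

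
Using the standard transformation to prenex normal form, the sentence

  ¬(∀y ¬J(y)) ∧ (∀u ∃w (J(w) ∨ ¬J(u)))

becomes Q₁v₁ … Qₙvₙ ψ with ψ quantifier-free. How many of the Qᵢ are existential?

2

Drive negations inward (¬∀x A ≡ ∃x ¬A, ¬∃x A ≡ ∀x ¬A, De Morgan for ∧/∨):
  (∃y J(y)) ∧ (∀u ∃w (J(w) ∨ ¬J(u)))
Extract every quantifier outward, since the variables are now distinct and don't occur free across branches:
  ∃y ∀u ∃w (J(y) ∧ (J(w) ∨ ¬J(u)))
The prefix is ∃y ∀u ∃w: 1 universal, 2 existential.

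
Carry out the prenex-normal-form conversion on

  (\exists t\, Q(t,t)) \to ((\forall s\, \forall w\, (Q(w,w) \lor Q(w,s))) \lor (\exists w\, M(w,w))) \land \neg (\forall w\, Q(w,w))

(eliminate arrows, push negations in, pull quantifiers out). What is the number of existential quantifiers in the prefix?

2

Rewrite implications/biconditionals: A → B as ¬A ∨ B.
  \neg (\exists t\, Q(t,t)) \lor ((\forall s\, \forall w\, (Q(w,w) \lor Q(w,s))) \lor (\exists w\, M(w,w))) \land \neg (\forall w\, Q(w,w))
Move each ¬ inward, flipping quantifiers it crosses:
  (\forall t\, \neg Q(t,t)) \lor ((\forall s\, \forall w\, (Q(w,w) \lor Q(w,s))) \lor (\exists w\, M(w,w))) \land (\exists w\, \neg Q(w,w))
Rename bound variables to avoid capture: w↦a, w↦p.
  (\forall t\, \neg Q(t,t)) \lor ((\forall s\, \forall w\, (Q(w,w) \lor Q(w,s))) \lor (\exists a\, M(a,a))) \land (\exists p\, \neg Q(p,p))
Pull the quantifiers to the front (each side's bound variable is not free in the other side):
  \forall t\, \forall s\, \forall w\, \exists a\, \exists p\, (\neg Q(t,t) \lor (Q(w,w) \lor Q(w,s) \lor M(a,a)) \land \neg Q(p,p))
The prefix is \forall t \forall s \forall w \exists a \exists p: 3 universal, 2 existential.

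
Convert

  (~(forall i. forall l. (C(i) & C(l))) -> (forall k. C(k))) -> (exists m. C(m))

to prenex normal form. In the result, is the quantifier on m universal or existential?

Eliminate → and ↔ using ¬ and ∨.
  ~(~~(forall i. forall l. (C(i) & C(l))) | (forall k. C(k))) | (exists m. C(m))
Push ¬ through the quantifiers and connectives to reach negation normal form:
  (exists i. exists l. (~C(i) | ~C(l))) & (exists k. ~C(k)) | (exists m. C(m))
All bound variables are already distinct, so no renaming is needed.
Pull the quantifiers to the front (each side's bound variable is not free in the other side):
  exists i. exists l. exists k. exists m. ((~C(i) | ~C(l)) & ~C(k) | C(m))
The quantifier exists m sits under an even number of negations (counting the antecedent side of each →), so it remains existential.

existential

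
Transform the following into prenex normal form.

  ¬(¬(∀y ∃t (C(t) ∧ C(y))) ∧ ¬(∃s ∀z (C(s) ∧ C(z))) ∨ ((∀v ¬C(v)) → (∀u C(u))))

∀y ∃t ∃s ∀z ∀v ∃u ((C(t) ∧ C(y) ∨ C(s) ∧ C(z)) ∧ ¬C(v) ∧ ¬C(u))

First replace A → B with ¬A ∨ B.
  ¬(¬(∀y ∃t (C(t) ∧ C(y))) ∧ ¬(∃s ∀z (C(s) ∧ C(z))) ∨ ¬(∀v ¬C(v)) ∨ (∀u C(u)))
Drive negations inward (¬∀x A ≡ ∃x ¬A, ¬∃x A ≡ ∀x ¬A, De Morgan for ∧/∨):
  ((∀y ∃t (C(t) ∧ C(y))) ∨ (∃s ∀z (C(s) ∧ C(z)))) ∧ (∀v ¬C(v)) ∧ (∃u ¬C(u))
All bound variables are already distinct, so no renaming is needed.
Finally move all quantifiers to the prefix:
  ∀y ∃t ∃s ∀z ∀v ∃u ((C(t) ∧ C(y) ∨ C(s) ∧ C(z)) ∧ ¬C(v) ∧ ¬C(u))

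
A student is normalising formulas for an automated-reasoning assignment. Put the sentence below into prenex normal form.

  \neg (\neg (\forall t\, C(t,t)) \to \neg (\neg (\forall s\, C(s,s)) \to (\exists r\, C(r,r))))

Eliminate → and ↔ using ¬ and ∨.
  \neg (\neg \neg (\forall t\, C(t,t)) \lor \neg (\neg \neg (\forall s\, C(s,s)) \lor (\exists r\, C(r,r))))
Drive negations inward (¬∀x A ≡ ∃x ¬A, ¬∃x A ≡ ∀x ¬A, De Morgan for ∧/∨):
  (\exists t\, \neg C(t,t)) \land ((\forall s\, C(s,s)) \lor (\exists r\, C(r,r)))
All bound variables are already distinct, so no renaming is needed.
Finally move all quantifiers to the prefix:
  \exists t\, \forall s\, \exists r\, (\neg C(t,t) \land (C(s,s) \lor C(r,r)))

\exists t\, \forall s\, \exists r\, (\neg C(t,t) \land (C(s,s) \lor C(r,r)))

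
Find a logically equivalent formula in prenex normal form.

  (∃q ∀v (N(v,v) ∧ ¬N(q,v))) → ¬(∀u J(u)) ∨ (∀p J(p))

∀q ∃v ∃u ∀p (¬N(v,v) ∨ N(q,v) ∨ ¬J(u) ∨ J(p))

Rewrite implications/biconditionals: A → B as ¬A ∨ B.
  ¬(∃q ∀v (N(v,v) ∧ ¬N(q,v))) ∨ ¬(∀u J(u)) ∨ (∀p J(p))
Push ¬ through the quantifiers and connectives to reach negation normal form:
  (∀q ∃v (¬N(v,v) ∨ N(q,v))) ∨ (∃u ¬J(u)) ∨ (∀p J(p))
All bound variables are already distinct, so no renaming is needed.
Extract every quantifier outward, since the variables are now distinct and don't occur free across branches:
  ∀q ∃v ∃u ∀p (¬N(v,v) ∨ N(q,v) ∨ ¬J(u) ∨ J(p))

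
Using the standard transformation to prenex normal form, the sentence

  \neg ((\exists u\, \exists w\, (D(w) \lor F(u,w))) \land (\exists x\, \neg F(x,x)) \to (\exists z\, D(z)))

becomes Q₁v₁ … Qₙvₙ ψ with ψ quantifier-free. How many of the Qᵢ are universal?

Eliminate → and ↔ using ¬ and ∨.
  \neg (\neg ((\exists u\, \exists w\, (D(w) \lor F(u,w))) \land (\exists x\, \neg F(x,x))) \lor (\exists z\, D(z)))
Push ¬ through the quantifiers and connectives to reach negation normal form:
  (\exists u\, \exists w\, (D(w) \lor F(u,w))) \land (\exists x\, \neg F(x,x)) \land (\forall z\, \neg D(z))
All bound variables are already distinct, so no renaming is needed.
Extract every quantifier outward, since the variables are now distinct and don't occur free across branches:
  \exists u\, \exists w\, \exists x\, \forall z\, ((D(w) \lor F(u,w)) \land \neg F(x,x) \land \neg D(z))
The prefix is \exists u \exists w \exists x \forall z: 1 universal, 3 existential.

1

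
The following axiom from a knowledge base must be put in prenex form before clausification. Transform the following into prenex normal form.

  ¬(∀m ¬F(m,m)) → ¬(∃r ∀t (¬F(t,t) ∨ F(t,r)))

Rewrite implications/biconditionals: A → B as ¬A ∨ B.
  ¬¬(∀m ¬F(m,m)) ∨ ¬(∃r ∀t (¬F(t,t) ∨ F(t,r)))
Move each ¬ inward, flipping quantifiers it crosses:
  (∀m ¬F(m,m)) ∨ (∀r ∃t (F(t,t) ∧ ¬F(t,r)))
Pull the quantifiers to the front (each side's bound variable is not free in the other side):
  ∀m ∀r ∃t (¬F(m,m) ∨ F(t,t) ∧ ¬F(t,r))

∀m ∀r ∃t (¬F(m,m) ∨ F(t,t) ∧ ¬F(t,r))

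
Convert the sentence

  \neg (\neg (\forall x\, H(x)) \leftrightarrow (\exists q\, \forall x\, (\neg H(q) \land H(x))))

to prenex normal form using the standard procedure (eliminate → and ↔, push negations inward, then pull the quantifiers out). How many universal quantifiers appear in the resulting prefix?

3

First replace A → B with ¬A ∨ B; A ↔ B as (¬A ∨ B) ∧ (¬B ∨ A).
  \neg ((\neg \neg (\forall x\, H(x)) \lor (\exists q\, \forall x\, (\neg H(q) \land H(x)))) \land (\neg (\exists q\, \forall x\, (\neg H(q) \land H(x))) \lor \neg (\forall x\, H(x))))
Drive negations inward (¬∀x A ≡ ∃x ¬A, ¬∃x A ≡ ∀x ¬A, De Morgan for ∧/∨):
  (\exists x\, \neg H(x)) \land (\forall q\, \exists x\, (H(q) \lor \neg H(x))) \lor (\exists q\, \forall x\, (\neg H(q) \land H(x))) \land (\forall x\, H(x))
Give each quantifier a distinct variable: x↦w, q↦a, x↦r, x↦u1.
  (\exists x\, \neg H(x)) \land (\forall q\, \exists w\, (H(q) \lor \neg H(w))) \lor (\exists a\, \forall r\, (\neg H(a) \land H(r))) \land (\forall u1\, H(u1))
Extract every quantifier outward, since the variables are now distinct and don't occur free across branches:
  \exists x\, \forall q\, \exists w\, \exists a\, \forall r\, \forall u1\, (\neg H(x) \land (H(q) \lor \neg H(w)) \lor \neg H(a) \land H(r) \land H(u1))
The prefix is \exists x \forall q \exists w \exists a \forall r \forall u1: 3 universal, 3 existential.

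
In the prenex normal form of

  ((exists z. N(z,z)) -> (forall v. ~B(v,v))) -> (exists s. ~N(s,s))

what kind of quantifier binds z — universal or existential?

Eliminate → and ↔ using ¬ and ∨.
  ~(~(exists z. N(z,z)) | (forall v. ~B(v,v))) | (exists s. ~N(s,s))
Push ¬ through the quantifiers and connectives to reach negation normal form:
  (exists z. N(z,z)) & (exists v. B(v,v)) | (exists s. ~N(s,s))
All bound variables are already distinct, so no renaming is needed.
Extract every quantifier outward, since the variables are now distinct and don't occur free across branches:
  exists z. exists v. exists s. (N(z,z) & B(v,v) | ~N(s,s))
The quantifier exists z sits under an even number of negations (counting the antecedent side of each →), so it remains existential.

existential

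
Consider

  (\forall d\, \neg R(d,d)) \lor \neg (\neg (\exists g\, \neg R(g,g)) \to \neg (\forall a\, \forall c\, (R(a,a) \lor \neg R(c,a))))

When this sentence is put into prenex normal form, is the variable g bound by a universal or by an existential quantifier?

First replace A → B with ¬A ∨ B.
  (\forall d\, \neg R(d,d)) \lor \neg (\neg \neg (\exists g\, \neg R(g,g)) \lor \neg (\forall a\, \forall c\, (R(a,a) \lor \neg R(c,a))))
Drive negations inward (¬∀x A ≡ ∃x ¬A, ¬∃x A ≡ ∀x ¬A, De Morgan for ∧/∨):
  (\forall d\, \neg R(d,d)) \lor (\forall g\, R(g,g)) \land (\forall a\, \forall c\, (R(a,a) \lor \neg R(c,a)))
All bound variables are already distinct, so no renaming is needed.
Extract every quantifier outward, since the variables are now distinct and don't occur free across branches:
  \forall d\, \forall g\, \forall a\, \forall c\, (\neg R(d,d) \lor R(g,g) \land (R(a,a) \lor \neg R(c,a)))
The quantifier \exists g sits under an odd number of negations (counting the antecedent side of each →), so it flips to \forall g.

universal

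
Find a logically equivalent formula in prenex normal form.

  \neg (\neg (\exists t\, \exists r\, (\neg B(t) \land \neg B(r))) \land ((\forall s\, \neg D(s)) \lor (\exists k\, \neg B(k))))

\exists t\, \exists r\, \exists s\, \forall k\, (\neg B(t) \land \neg B(r) \lor D(s) \land B(k))

Push ¬ through the quantifiers and connectives to reach negation normal form:
  (\exists t\, \exists r\, (\neg B(t) \land \neg B(r))) \lor (\exists s\, D(s)) \land (\forall k\, B(k))
Extract every quantifier outward, since the variables are now distinct and don't occur free across branches:
  \exists t\, \exists r\, \exists s\, \forall k\, (\neg B(t) \land \neg B(r) \lor D(s) \land B(k))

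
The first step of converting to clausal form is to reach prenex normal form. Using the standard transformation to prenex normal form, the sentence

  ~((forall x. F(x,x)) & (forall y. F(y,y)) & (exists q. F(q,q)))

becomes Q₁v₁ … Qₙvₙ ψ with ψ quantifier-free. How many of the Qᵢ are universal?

Drive negations inward (¬∀x A ≡ ∃x ¬A, ¬∃x A ≡ ∀x ¬A, De Morgan for ∧/∨):
  (exists x. ~F(x,x)) | (exists y. ~F(y,y)) | (forall q. ~F(q,q))
All bound variables are already distinct, so no renaming is needed.
Extract every quantifier outward, since the variables are now distinct and don't occur free across branches:
  exists x. exists y. forall q. (~F(x,x) | ~F(y,y) | ~F(q,q))
The prefix is exists x exists y forall q: 1 universal, 2 existential.

1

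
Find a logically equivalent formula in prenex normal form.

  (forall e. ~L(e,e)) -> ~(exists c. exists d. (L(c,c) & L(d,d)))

First replace A → B with ¬A ∨ B.
  ~(forall e. ~L(e,e)) | ~(exists c. exists d. (L(c,c) & L(d,d)))
Push ¬ through the quantifiers and connectives to reach negation normal form:
  (exists e. L(e,e)) | (forall c. forall d. (~L(c,c) | ~L(d,d)))
Finally move all quantifiers to the prefix:
  exists e. forall c. forall d. (L(e,e) | ~L(c,c) | ~L(d,d))

exists e. forall c. forall d. (L(e,e) | ~L(c,c) | ~L(d,d))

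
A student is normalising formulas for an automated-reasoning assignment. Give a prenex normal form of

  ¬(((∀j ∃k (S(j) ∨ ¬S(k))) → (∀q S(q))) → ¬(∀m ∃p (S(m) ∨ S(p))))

First replace A → B with ¬A ∨ B.
  ¬(¬(¬(∀j ∃k (S(j) ∨ ¬S(k))) ∨ (∀q S(q))) ∨ ¬(∀m ∃p (S(m) ∨ S(p))))
Move each ¬ inward, flipping quantifiers it crosses:
  ((∃j ∀k (¬S(j) ∧ S(k))) ∨ (∀q S(q))) ∧ (∀m ∃p (S(m) ∨ S(p)))
All bound variables are already distinct, so no renaming is needed.
Finally move all quantifiers to the prefix:
  ∃j ∀k ∀q ∀m ∃p ((¬S(j) ∧ S(k) ∨ S(q)) ∧ (S(m) ∨ S(p)))

∃j ∀k ∀q ∀m ∃p ((¬S(j) ∧ S(k) ∨ S(q)) ∧ (S(m) ∨ S(p)))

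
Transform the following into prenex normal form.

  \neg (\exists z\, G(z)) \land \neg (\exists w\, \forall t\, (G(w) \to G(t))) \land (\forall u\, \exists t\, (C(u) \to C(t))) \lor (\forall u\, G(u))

Eliminate → and ↔ using ¬ and ∨.
  \neg (\exists z\, G(z)) \land \neg (\exists w\, \forall t\, (\neg G(w) \lor G(t))) \land (\forall u\, \exists t\, (\neg C(u) \lor C(t))) \lor (\forall u\, G(u))
Move each ¬ inward, flipping quantifiers it crosses:
  (\forall z\, \neg G(z)) \land (\forall w\, \exists t\, (G(w) \land \neg G(t))) \land (\forall u\, \exists t\, (\neg C(u) \lor C(t))) \lor (\forall u\, G(u))
Rename bound variables to avoid capture: t↦u1, u↦v1.
  (\forall z\, \neg G(z)) \land (\forall w\, \exists t\, (G(w) \land \neg G(t))) \land (\forall u\, \exists u1\, (\neg C(u) \lor C(u1))) \lor (\forall v1\, G(v1))
Finally move all quantifiers to the prefix:
  \forall z\, \forall w\, \exists t\, \forall u\, \exists u1\, \forall v1\, (\neg G(z) \land G(w) \land \neg G(t) \land (\neg C(u) \lor C(u1)) \lor G(v1))

\forall z\, \forall w\, \exists t\, \forall u\, \exists u1\, \forall v1\, (\neg G(z) \land G(w) \land \neg G(t) \land (\neg C(u) \lor C(u1)) \lor G(v1))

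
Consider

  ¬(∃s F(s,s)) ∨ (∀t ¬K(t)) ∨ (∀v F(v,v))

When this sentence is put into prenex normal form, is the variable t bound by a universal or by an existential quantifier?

universal

Drive negations inward (¬∀x A ≡ ∃x ¬A, ¬∃x A ≡ ∀x ¬A, De Morgan for ∧/∨):
  (∀s ¬F(s,s)) ∨ (∀t ¬K(t)) ∨ (∀v F(v,v))
All bound variables are already distinct, so no renaming is needed.
Pull the quantifiers to the front (each side's bound variable is not free in the other side):
  ∀s ∀t ∀v (¬F(s,s) ∨ ¬K(t) ∨ F(v,v))
The quantifier ∀t sits under an even number of negations, so it remains universal.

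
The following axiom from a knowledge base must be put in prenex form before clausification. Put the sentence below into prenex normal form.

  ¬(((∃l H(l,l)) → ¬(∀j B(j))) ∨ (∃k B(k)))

Eliminate → and ↔ using ¬ and ∨.
  ¬(¬(∃l H(l,l)) ∨ ¬(∀j B(j)) ∨ (∃k B(k)))
Move each ¬ inward, flipping quantifiers it crosses:
  (∃l H(l,l)) ∧ (∀j B(j)) ∧ (∀k ¬B(k))
All bound variables are already distinct, so no renaming is needed.
Extract every quantifier outward, since the variables are now distinct and don't occur free across branches:
  ∃l ∀j ∀k (H(l,l) ∧ B(j) ∧ ¬B(k))

∃l ∀j ∀k (H(l,l) ∧ B(j) ∧ ¬B(k))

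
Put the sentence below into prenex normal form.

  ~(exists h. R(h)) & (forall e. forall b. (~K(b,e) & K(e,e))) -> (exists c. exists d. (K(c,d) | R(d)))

exists h. exists e. exists b. exists c. exists d. (R(h) | K(b,e) | ~K(e,e) | K(c,d) | R(d))

Rewrite implications/biconditionals: A → B as ¬A ∨ B.
  ~(~(exists h. R(h)) & (forall e. forall b. (~K(b,e) & K(e,e)))) | (exists c. exists d. (K(c,d) | R(d)))
Drive negations inward (¬∀x A ≡ ∃x ¬A, ¬∃x A ≡ ∀x ¬A, De Morgan for ∧/∨):
  (exists h. R(h)) | (exists e. exists b. (K(b,e) | ~K(e,e))) | (exists c. exists d. (K(c,d) | R(d)))
Pull the quantifiers to the front (each side's bound variable is not free in the other side):
  exists h. exists e. exists b. exists c. exists d. (R(h) | K(b,e) | ~K(e,e) | K(c,d) | R(d))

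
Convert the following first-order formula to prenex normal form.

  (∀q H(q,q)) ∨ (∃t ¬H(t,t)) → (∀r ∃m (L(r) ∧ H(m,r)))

First replace A → B with ¬A ∨ B.
  ¬((∀q H(q,q)) ∨ (∃t ¬H(t,t))) ∨ (∀r ∃m (L(r) ∧ H(m,r)))
Drive negations inward (¬∀x A ≡ ∃x ¬A, ¬∃x A ≡ ∀x ¬A, De Morgan for ∧/∨):
  (∃q ¬H(q,q)) ∧ (∀t H(t,t)) ∨ (∀r ∃m (L(r) ∧ H(m,r)))
Pull the quantifiers to the front (each side's bound variable is not free in the other side):
  ∃q ∀t ∀r ∃m (¬H(q,q) ∧ H(t,t) ∨ L(r) ∧ H(m,r))

∃q ∀t ∀r ∃m (¬H(q,q) ∧ H(t,t) ∨ L(r) ∧ H(m,r))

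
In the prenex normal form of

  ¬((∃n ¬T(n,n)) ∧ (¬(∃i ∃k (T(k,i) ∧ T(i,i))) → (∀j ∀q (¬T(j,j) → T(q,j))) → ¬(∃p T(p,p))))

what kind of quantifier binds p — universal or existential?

existential

First replace A → B with ¬A ∨ B.
  ¬((∃n ¬T(n,n)) ∧ (¬¬(∃i ∃k (T(k,i) ∧ T(i,i))) ∨ ¬(∀j ∀q (¬¬T(j,j) ∨ T(q,j))) ∨ ¬(∃p T(p,p))))
Drive negations inward (¬∀x A ≡ ∃x ¬A, ¬∃x A ≡ ∀x ¬A, De Morgan for ∧/∨):
  (∀n T(n,n)) ∨ (∀i ∀k (¬T(k,i) ∨ ¬T(i,i))) ∧ (∀j ∀q (T(j,j) ∨ T(q,j))) ∧ (∃p T(p,p))
All bound variables are already distinct, so no renaming is needed.
Extract every quantifier outward, since the variables are now distinct and don't occur free across branches:
  ∀n ∀i ∀k ∀j ∀q ∃p (T(n,n) ∨ (¬T(k,i) ∨ ¬T(i,i)) ∧ (T(j,j) ∨ T(q,j)) ∧ T(p,p))
The quantifier ∃p sits under an even number of negations (counting the antecedent side of each →), so it remains existential.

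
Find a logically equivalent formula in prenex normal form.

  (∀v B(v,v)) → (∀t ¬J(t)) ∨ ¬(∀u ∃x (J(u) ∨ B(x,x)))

∃v ∀t ∃u ∀x (¬B(v,v) ∨ ¬J(t) ∨ ¬J(u) ∧ ¬B(x,x))

Eliminate → and ↔ using ¬ and ∨.
  ¬(∀v B(v,v)) ∨ (∀t ¬J(t)) ∨ ¬(∀u ∃x (J(u) ∨ B(x,x)))
Move each ¬ inward, flipping quantifiers it crosses:
  (∃v ¬B(v,v)) ∨ (∀t ¬J(t)) ∨ (∃u ∀x (¬J(u) ∧ ¬B(x,x)))
All bound variables are already distinct, so no renaming is needed.
Extract every quantifier outward, since the variables are now distinct and don't occur free across branches:
  ∃v ∀t ∃u ∀x (¬B(v,v) ∨ ¬J(t) ∨ ¬J(u) ∧ ¬B(x,x))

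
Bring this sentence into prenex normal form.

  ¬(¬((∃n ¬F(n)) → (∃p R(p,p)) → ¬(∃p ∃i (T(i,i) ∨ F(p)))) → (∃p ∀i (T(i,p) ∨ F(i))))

Rewrite implications/biconditionals: A → B as ¬A ∨ B.
  ¬(¬¬(¬(∃n ¬F(n)) ∨ ¬(∃p R(p,p)) ∨ ¬(∃p ∃i (T(i,i) ∨ F(p)))) ∨ (∃p ∀i (T(i,p) ∨ F(i))))
Drive negations inward (¬∀x A ≡ ∃x ¬A, ¬∃x A ≡ ∀x ¬A, De Morgan for ∧/∨):
  (∃n ¬F(n)) ∧ (∃p R(p,p)) ∧ (∃p ∃i (T(i,i) ∨ F(p))) ∧ (∀p ∃i (¬T(i,p) ∧ ¬F(i)))
Rename bound variables to avoid capture: p↦v1, p↦w1, i↦u.
  (∃n ¬F(n)) ∧ (∃p R(p,p)) ∧ (∃v1 ∃i (T(i,i) ∨ F(v1))) ∧ (∀w1 ∃u (¬T(u,w1) ∧ ¬F(u)))
Extract every quantifier outward, since the variables are now distinct and don't occur free across branches:
  ∃n ∃p ∃v1 ∃i ∀w1 ∃u (¬F(n) ∧ R(p,p) ∧ (T(i,i) ∨ F(v1)) ∧ ¬T(u,w1) ∧ ¬F(u))

∃n ∃p ∃v1 ∃i ∀w1 ∃u (¬F(n) ∧ R(p,p) ∧ (T(i,i) ∨ F(v1)) ∧ ¬T(u,w1) ∧ ¬F(u))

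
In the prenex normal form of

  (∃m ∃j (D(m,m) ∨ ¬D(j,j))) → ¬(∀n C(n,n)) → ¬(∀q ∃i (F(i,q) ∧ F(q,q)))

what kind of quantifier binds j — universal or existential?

universal

Rewrite implications/biconditionals: A → B as ¬A ∨ B.
  ¬(∃m ∃j (D(m,m) ∨ ¬D(j,j))) ∨ ¬¬(∀n C(n,n)) ∨ ¬(∀q ∃i (F(i,q) ∧ F(q,q)))
Push ¬ through the quantifiers and connectives to reach negation normal form:
  (∀m ∀j (¬D(m,m) ∧ D(j,j))) ∨ (∀n C(n,n)) ∨ (∃q ∀i (¬F(i,q) ∨ ¬F(q,q)))
All bound variables are already distinct, so no renaming is needed.
Extract every quantifier outward, since the variables are now distinct and don't occur free across branches:
  ∀m ∀j ∀n ∃q ∀i (¬D(m,m) ∧ D(j,j) ∨ C(n,n) ∨ ¬F(i,q) ∨ ¬F(q,q))
The quantifier ∃j sits under an odd number of negations (counting the antecedent side of each →), so it flips to ∀j.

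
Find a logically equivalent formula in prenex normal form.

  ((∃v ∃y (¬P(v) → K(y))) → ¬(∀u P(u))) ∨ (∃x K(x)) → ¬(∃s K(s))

∃v ∃y ∀u ∀x ∀s ((P(v) ∨ K(y)) ∧ P(u) ∧ ¬K(x) ∨ ¬K(s))

First replace A → B with ¬A ∨ B.
  ¬(¬(∃v ∃y (¬¬P(v) ∨ K(y))) ∨ ¬(∀u P(u)) ∨ (∃x K(x))) ∨ ¬(∃s K(s))
Drive negations inward (¬∀x A ≡ ∃x ¬A, ¬∃x A ≡ ∀x ¬A, De Morgan for ∧/∨):
  (∃v ∃y (P(v) ∨ K(y))) ∧ (∀u P(u)) ∧ (∀x ¬K(x)) ∨ (∀s ¬K(s))
Finally move all quantifiers to the prefix:
  ∃v ∃y ∀u ∀x ∀s ((P(v) ∨ K(y)) ∧ P(u) ∧ ¬K(x) ∨ ¬K(s))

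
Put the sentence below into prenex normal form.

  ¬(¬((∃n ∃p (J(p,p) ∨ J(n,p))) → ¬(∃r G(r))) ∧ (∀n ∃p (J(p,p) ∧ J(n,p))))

∀n ∀p ∀r ∃w1 ∀u1 (¬J(p,p) ∧ ¬J(n,p) ∨ ¬G(r) ∨ ¬J(u1,u1) ∨ ¬J(w1,u1))

Rewrite implications/biconditionals: A → B as ¬A ∨ B.
  ¬(¬(¬(∃n ∃p (J(p,p) ∨ J(n,p))) ∨ ¬(∃r G(r))) ∧ (∀n ∃p (J(p,p) ∧ J(n,p))))
Push ¬ through the quantifiers and connectives to reach negation normal form:
  (∀n ∀p (¬J(p,p) ∧ ¬J(n,p))) ∨ (∀r ¬G(r)) ∨ (∃n ∀p (¬J(p,p) ∨ ¬J(n,p)))
Standardize variables apart so no two quantifiers bind the same name: n↦w1, p↦u1.
  (∀n ∀p (¬J(p,p) ∧ ¬J(n,p))) ∨ (∀r ¬G(r)) ∨ (∃w1 ∀u1 (¬J(u1,u1) ∨ ¬J(w1,u1)))
Pull the quantifiers to the front (each side's bound variable is not free in the other side):
  ∀n ∀p ∀r ∃w1 ∀u1 (¬J(p,p) ∧ ¬J(n,p) ∨ ¬G(r) ∨ ¬J(u1,u1) ∨ ¬J(w1,u1))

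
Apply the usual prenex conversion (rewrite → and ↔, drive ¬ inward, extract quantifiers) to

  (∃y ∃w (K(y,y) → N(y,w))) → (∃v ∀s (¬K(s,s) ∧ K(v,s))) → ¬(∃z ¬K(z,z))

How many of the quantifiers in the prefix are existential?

1

First replace A → B with ¬A ∨ B.
  ¬(∃y ∃w (¬K(y,y) ∨ N(y,w))) ∨ ¬(∃v ∀s (¬K(s,s) ∧ K(v,s))) ∨ ¬(∃z ¬K(z,z))
Drive negations inward (¬∀x A ≡ ∃x ¬A, ¬∃x A ≡ ∀x ¬A, De Morgan for ∧/∨):
  (∀y ∀w (K(y,y) ∧ ¬N(y,w))) ∨ (∀v ∃s (K(s,s) ∨ ¬K(v,s))) ∨ (∀z K(z,z))
All bound variables are already distinct, so no renaming is needed.
Pull the quantifiers to the front (each side's bound variable is not free in the other side):
  ∀y ∀w ∀v ∃s ∀z (K(y,y) ∧ ¬N(y,w) ∨ K(s,s) ∨ ¬K(v,s) ∨ K(z,z))
The prefix is ∀y ∀w ∀v ∃s ∀z: 4 universal, 1 existential.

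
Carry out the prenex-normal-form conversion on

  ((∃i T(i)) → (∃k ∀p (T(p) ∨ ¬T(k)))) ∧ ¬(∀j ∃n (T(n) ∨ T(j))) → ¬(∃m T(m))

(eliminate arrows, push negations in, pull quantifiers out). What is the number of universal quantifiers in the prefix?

Rewrite implications/biconditionals: A → B as ¬A ∨ B.
  ¬((¬(∃i T(i)) ∨ (∃k ∀p (T(p) ∨ ¬T(k)))) ∧ ¬(∀j ∃n (T(n) ∨ T(j)))) ∨ ¬(∃m T(m))
Drive negations inward (¬∀x A ≡ ∃x ¬A, ¬∃x A ≡ ∀x ¬A, De Morgan for ∧/∨):
  (∃i T(i)) ∧ (∀k ∃p (¬T(p) ∧ T(k))) ∨ (∀j ∃n (T(n) ∨ T(j))) ∨ (∀m ¬T(m))
All bound variables are already distinct, so no renaming is needed.
Extract every quantifier outward, since the variables are now distinct and don't occur free across branches:
  ∃i ∀k ∃p ∀j ∃n ∀m (T(i) ∧ ¬T(p) ∧ T(k) ∨ T(n) ∨ T(j) ∨ ¬T(m))
The prefix is ∃i ∀k ∃p ∀j ∃n ∀m: 3 universal, 3 existential.

3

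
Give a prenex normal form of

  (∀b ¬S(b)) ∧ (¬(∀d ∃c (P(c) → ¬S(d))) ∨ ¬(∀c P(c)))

Eliminate → and ↔ using ¬ and ∨.
  (∀b ¬S(b)) ∧ (¬(∀d ∃c (¬P(c) ∨ ¬S(d))) ∨ ¬(∀c P(c)))
Push ¬ through the quantifiers and connectives to reach negation normal form:
  (∀b ¬S(b)) ∧ ((∃d ∀c (P(c) ∧ S(d))) ∨ (∃c ¬P(c)))
Rename bound variables to avoid capture: c↦v.
  (∀b ¬S(b)) ∧ ((∃d ∀c (P(c) ∧ S(d))) ∨ (∃v ¬P(v)))
Extract every quantifier outward, since the variables are now distinct and don't occur free across branches:
  ∀b ∃d ∀c ∃v (¬S(b) ∧ (P(c) ∧ S(d) ∨ ¬P(v)))

∀b ∃d ∀c ∃v (¬S(b) ∧ (P(c) ∧ S(d) ∨ ¬P(v)))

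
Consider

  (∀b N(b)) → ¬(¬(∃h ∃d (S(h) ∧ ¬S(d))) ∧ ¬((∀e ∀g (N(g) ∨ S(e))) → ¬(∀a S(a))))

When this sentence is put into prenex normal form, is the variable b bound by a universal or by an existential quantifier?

First replace A → B with ¬A ∨ B.
  ¬(∀b N(b)) ∨ ¬(¬(∃h ∃d (S(h) ∧ ¬S(d))) ∧ ¬(¬(∀e ∀g (N(g) ∨ S(e))) ∨ ¬(∀a S(a))))
Drive negations inward (¬∀x A ≡ ∃x ¬A, ¬∃x A ≡ ∀x ¬A, De Morgan for ∧/∨):
  (∃b ¬N(b)) ∨ (∃h ∃d (S(h) ∧ ¬S(d))) ∨ (∃e ∃g (¬N(g) ∧ ¬S(e))) ∨ (∃a ¬S(a))
All bound variables are already distinct, so no renaming is needed.
Pull the quantifiers to the front (each side's bound variable is not free in the other side):
  ∃b ∃h ∃d ∃e ∃g ∃a (¬N(b) ∨ S(h) ∧ ¬S(d) ∨ ¬N(g) ∧ ¬S(e) ∨ ¬S(a))
The quantifier ∀b sits under an odd number of negations (counting the antecedent side of each →), so it flips to ∃b.

existential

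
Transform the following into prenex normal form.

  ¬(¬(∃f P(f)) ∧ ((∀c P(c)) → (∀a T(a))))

Rewrite implications/biconditionals: A → B as ¬A ∨ B.
  ¬(¬(∃f P(f)) ∧ (¬(∀c P(c)) ∨ (∀a T(a))))
Drive negations inward (¬∀x A ≡ ∃x ¬A, ¬∃x A ≡ ∀x ¬A, De Morgan for ∧/∨):
  (∃f P(f)) ∨ (∀c P(c)) ∧ (∃a ¬T(a))
Finally move all quantifiers to the prefix:
  ∃f ∀c ∃a (P(f) ∨ P(c) ∧ ¬T(a))

∃f ∀c ∃a (P(f) ∨ P(c) ∧ ¬T(a))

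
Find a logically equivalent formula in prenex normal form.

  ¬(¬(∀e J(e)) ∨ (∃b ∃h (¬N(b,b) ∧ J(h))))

∀e ∀b ∀h (J(e) ∧ (N(b,b) ∨ ¬J(h)))

Drive negations inward (¬∀x A ≡ ∃x ¬A, ¬∃x A ≡ ∀x ¬A, De Morgan for ∧/∨):
  (∀e J(e)) ∧ (∀b ∀h (N(b,b) ∨ ¬J(h)))
All bound variables are already distinct, so no renaming is needed.
Pull the quantifiers to the front (each side's bound variable is not free in the other side):
  ∀e ∀b ∀h (J(e) ∧ (N(b,b) ∨ ¬J(h)))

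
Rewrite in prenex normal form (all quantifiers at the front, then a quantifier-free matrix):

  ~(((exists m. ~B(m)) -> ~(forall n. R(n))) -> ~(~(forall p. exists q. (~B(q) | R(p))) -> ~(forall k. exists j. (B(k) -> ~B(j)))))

Rewrite implications/biconditionals: A → B as ¬A ∨ B.
  ~(~(~(exists m. ~B(m)) | ~(forall n. R(n))) | ~(~~(forall p. exists q. (~B(q) | R(p))) | ~(forall k. exists j. (~B(k) | ~B(j)))))
Push ¬ through the quantifiers and connectives to reach negation normal form:
  ((forall m. B(m)) | (exists n. ~R(n))) & ((forall p. exists q. (~B(q) | R(p))) | (exists k. forall j. (B(k) & B(j))))
All bound variables are already distinct, so no renaming is needed.
Finally move all quantifiers to the prefix:
  forall m. exists n. forall p. exists q. exists k. forall j. ((B(m) | ~R(n)) & (~B(q) | R(p) | B(k) & B(j)))

forall m. exists n. forall p. exists q. exists k. forall j. ((B(m) | ~R(n)) & (~B(q) | R(p) | B(k) & B(j)))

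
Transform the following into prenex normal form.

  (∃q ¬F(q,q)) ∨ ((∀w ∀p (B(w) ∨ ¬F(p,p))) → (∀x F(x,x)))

∃q ∃w ∃p ∀x (¬F(q,q) ∨ ¬B(w) ∧ F(p,p) ∨ F(x,x))

Eliminate → and ↔ using ¬ and ∨.
  (∃q ¬F(q,q)) ∨ ¬(∀w ∀p (B(w) ∨ ¬F(p,p))) ∨ (∀x F(x,x))
Drive negations inward (¬∀x A ≡ ∃x ¬A, ¬∃x A ≡ ∀x ¬A, De Morgan for ∧/∨):
  (∃q ¬F(q,q)) ∨ (∃w ∃p (¬B(w) ∧ F(p,p))) ∨ (∀x F(x,x))
Finally move all quantifiers to the prefix:
  ∃q ∃w ∃p ∀x (¬F(q,q) ∨ ¬B(w) ∧ F(p,p) ∨ F(x,x))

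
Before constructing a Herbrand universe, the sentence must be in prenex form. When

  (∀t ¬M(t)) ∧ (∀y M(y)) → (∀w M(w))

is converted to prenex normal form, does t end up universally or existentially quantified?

existential

Rewrite implications/biconditionals: A → B as ¬A ∨ B.
  ¬((∀t ¬M(t)) ∧ (∀y M(y))) ∨ (∀w M(w))
Move each ¬ inward, flipping quantifiers it crosses:
  (∃t M(t)) ∨ (∃y ¬M(y)) ∨ (∀w M(w))
All bound variables are already distinct, so no renaming is needed.
Finally move all quantifiers to the prefix:
  ∃t ∃y ∀w (M(t) ∨ ¬M(y) ∨ M(w))
The quantifier ∀t sits under an odd number of negations (counting the antecedent side of each →), so it flips to ∃t.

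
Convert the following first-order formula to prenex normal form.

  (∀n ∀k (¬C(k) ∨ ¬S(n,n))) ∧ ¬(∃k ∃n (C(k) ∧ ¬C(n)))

∀n ∀k ∀r ∀w1 ((¬C(k) ∨ ¬S(n,n)) ∧ (¬C(r) ∨ C(w1)))

Push ¬ through the quantifiers and connectives to reach negation normal form:
  (∀n ∀k (¬C(k) ∨ ¬S(n,n))) ∧ (∀k ∀n (¬C(k) ∨ C(n)))
Rename bound variables to avoid capture: k↦r, n↦w1.
  (∀n ∀k (¬C(k) ∨ ¬S(n,n))) ∧ (∀r ∀w1 (¬C(r) ∨ C(w1)))
Extract every quantifier outward, since the variables are now distinct and don't occur free across branches:
  ∀n ∀k ∀r ∀w1 ((¬C(k) ∨ ¬S(n,n)) ∧ (¬C(r) ∨ C(w1)))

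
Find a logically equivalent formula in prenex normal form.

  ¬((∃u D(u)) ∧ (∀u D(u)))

∀u ∃a (¬D(u) ∨ ¬D(a))

Move each ¬ inward, flipping quantifiers it crosses:
  (∀u ¬D(u)) ∨ (∃u ¬D(u))
Rename bound variables to avoid capture: u↦a.
  (∀u ¬D(u)) ∨ (∃a ¬D(a))
Extract every quantifier outward, since the variables are now distinct and don't occur free across branches:
  ∀u ∃a (¬D(u) ∨ ¬D(a))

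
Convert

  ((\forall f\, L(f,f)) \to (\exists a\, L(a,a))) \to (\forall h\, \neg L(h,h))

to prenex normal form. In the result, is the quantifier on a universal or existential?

First replace A → B with ¬A ∨ B.
  \neg (\neg (\forall f\, L(f,f)) \lor (\exists a\, L(a,a))) \lor (\forall h\, \neg L(h,h))
Push ¬ through the quantifiers and connectives to reach negation normal form:
  (\forall f\, L(f,f)) \land (\forall a\, \neg L(a,a)) \lor (\forall h\, \neg L(h,h))
All bound variables are already distinct, so no renaming is needed.
Pull the quantifiers to the front (each side's bound variable is not free in the other side):
  \forall f\, \forall a\, \forall h\, (L(f,f) \land \neg L(a,a) \lor \neg L(h,h))
The quantifier \exists a sits under an odd number of negations (counting the antecedent side of each →), so it flips to \forall a.

universal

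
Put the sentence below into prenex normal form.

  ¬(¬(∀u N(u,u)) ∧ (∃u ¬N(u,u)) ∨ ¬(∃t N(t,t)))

Move each ¬ inward, flipping quantifiers it crosses:
  ((∀u N(u,u)) ∨ (∀u N(u,u))) ∧ (∃t N(t,t))
Rename bound variables to avoid capture: u↦b.
  ((∀u N(u,u)) ∨ (∀b N(b,b))) ∧ (∃t N(t,t))
Finally move all quantifiers to the prefix:
  ∀u ∀b ∃t ((N(u,u) ∨ N(b,b)) ∧ N(t,t))

∀u ∀b ∃t ((N(u,u) ∨ N(b,b)) ∧ N(t,t))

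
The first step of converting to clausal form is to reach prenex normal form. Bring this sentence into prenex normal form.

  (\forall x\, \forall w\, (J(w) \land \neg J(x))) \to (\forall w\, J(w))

Eliminate → and ↔ using ¬ and ∨.
  \neg (\forall x\, \forall w\, (J(w) \land \neg J(x))) \lor (\forall w\, J(w))
Move each ¬ inward, flipping quantifiers it crosses:
  (\exists x\, \exists w\, (\neg J(w) \lor J(x))) \lor (\forall w\, J(w))
Rename bound variables to avoid capture: w↦s.
  (\exists x\, \exists w\, (\neg J(w) \lor J(x))) \lor (\forall s\, J(s))
Finally move all quantifiers to the prefix:
  \exists x\, \exists w\, \forall s\, (\neg J(w) \lor J(x) \lor J(s))

\exists x\, \exists w\, \forall s\, (\neg J(w) \lor J(x) \lor J(s))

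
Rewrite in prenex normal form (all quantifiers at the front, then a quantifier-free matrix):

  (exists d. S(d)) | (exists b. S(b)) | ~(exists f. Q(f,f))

exists d. exists b. forall f. (S(d) | S(b) | ~Q(f,f))

Push ¬ through the quantifiers and connectives to reach negation normal form:
  (exists d. S(d)) | (exists b. S(b)) | (forall f. ~Q(f,f))
Pull the quantifiers to the front (each side's bound variable is not free in the other side):
  exists d. exists b. forall f. (S(d) | S(b) | ~Q(f,f))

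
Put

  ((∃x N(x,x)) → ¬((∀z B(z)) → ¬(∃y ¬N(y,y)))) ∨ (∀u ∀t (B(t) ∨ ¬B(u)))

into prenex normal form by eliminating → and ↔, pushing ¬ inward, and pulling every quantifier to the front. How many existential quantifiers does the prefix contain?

1

Rewrite implications/biconditionals: A → B as ¬A ∨ B.
  ¬(∃x N(x,x)) ∨ ¬(¬(∀z B(z)) ∨ ¬(∃y ¬N(y,y))) ∨ (∀u ∀t (B(t) ∨ ¬B(u)))
Move each ¬ inward, flipping quantifiers it crosses:
  (∀x ¬N(x,x)) ∨ (∀z B(z)) ∧ (∃y ¬N(y,y)) ∨ (∀u ∀t (B(t) ∨ ¬B(u)))
All bound variables are already distinct, so no renaming is needed.
Pull the quantifiers to the front (each side's bound variable is not free in the other side):
  ∀x ∀z ∃y ∀u ∀t (¬N(x,x) ∨ B(z) ∧ ¬N(y,y) ∨ B(t) ∨ ¬B(u))
The prefix is ∀x ∀z ∃y ∀u ∀t: 4 universal, 1 existential.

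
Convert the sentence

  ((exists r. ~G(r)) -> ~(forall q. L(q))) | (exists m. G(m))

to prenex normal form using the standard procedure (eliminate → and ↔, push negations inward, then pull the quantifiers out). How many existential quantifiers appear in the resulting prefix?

Eliminate → and ↔ using ¬ and ∨.
  ~(exists r. ~G(r)) | ~(forall q. L(q)) | (exists m. G(m))
Drive negations inward (¬∀x A ≡ ∃x ¬A, ¬∃x A ≡ ∀x ¬A, De Morgan for ∧/∨):
  (forall r. G(r)) | (exists q. ~L(q)) | (exists m. G(m))
Pull the quantifiers to the front (each side's bound variable is not free in the other side):
  forall r. exists q. exists m. (G(r) | ~L(q) | G(m))
The prefix is forall r exists q exists m: 1 universal, 2 existential.

2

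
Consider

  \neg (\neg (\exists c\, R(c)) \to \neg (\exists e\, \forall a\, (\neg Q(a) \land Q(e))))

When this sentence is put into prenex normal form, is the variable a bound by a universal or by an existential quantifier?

Eliminate → and ↔ using ¬ and ∨.
  \neg (\neg \neg (\exists c\, R(c)) \lor \neg (\exists e\, \forall a\, (\neg Q(a) \land Q(e))))
Move each ¬ inward, flipping quantifiers it crosses:
  (\forall c\, \neg R(c)) \land (\exists e\, \forall a\, (\neg Q(a) \land Q(e)))
All bound variables are already distinct, so no renaming is needed.
Extract every quantifier outward, since the variables are now distinct and don't occur free across branches:
  \forall c\, \exists e\, \forall a\, (\neg R(c) \land \neg Q(a) \land Q(e))
The quantifier \forall a sits under an even number of negations (counting the antecedent side of each →), so it remains universal.

universal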